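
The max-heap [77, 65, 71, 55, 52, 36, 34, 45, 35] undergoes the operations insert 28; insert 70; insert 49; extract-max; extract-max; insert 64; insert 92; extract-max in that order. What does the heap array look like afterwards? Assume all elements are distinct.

[70, 65, 49, 55, 64, 36, 34, 45, 35, 28, 52]

insert 28:
  append 28 at index 9 → [77, 65, 71, 55, 52, 36, 34, 45, 35, 28] (no swap needed)
insert 70:
  append 70 at index 10 → [77, 65, 71, 55, 52, 36, 34, 45, 35, 28, 70]
  70 > parent 52 at index 4, swap → [77, 65, 71, 55, 70, 36, 34, 45, 35, 28, 52]
  70 > parent 65 at index 1, swap → [77, 70, 71, 55, 65, 36, 34, 45, 35, 28, 52]
insert 49:
  append 49 at index 11 → [77, 70, 71, 55, 65, 36, 34, 45, 35, 28, 52, 49]
  49 > parent 36 at index 5, swap → [77, 70, 71, 55, 65, 49, 34, 45, 35, 28, 52, 36]
extract-max → returns 77:
  remove root 77; move last element 36 to root → [36, 70, 71, 55, 65, 49, 34, 45, 35, 28, 52]
  36 vs larger child 71 at index 2, swap → [71, 70, 36, 55, 65, 49, 34, 45, 35, 28, 52]
  36 vs larger child 49 at index 5, swap → [71, 70, 49, 55, 65, 36, 34, 45, 35, 28, 52]
extract-max → returns 71:
  remove root 71; move last element 52 to root → [52, 70, 49, 55, 65, 36, 34, 45, 35, 28]
  52 vs larger child 70 at index 1, swap → [70, 52, 49, 55, 65, 36, 34, 45, 35, 28]
  52 vs larger child 65 at index 4, swap → [70, 65, 49, 55, 52, 36, 34, 45, 35, 28]
insert 64:
  append 64 at index 10 → [70, 65, 49, 55, 52, 36, 34, 45, 35, 28, 64]
  64 > parent 52 at index 4, swap → [70, 65, 49, 55, 64, 36, 34, 45, 35, 28, 52]
insert 92:
  append 92 at index 11 → [70, 65, 49, 55, 64, 36, 34, 45, 35, 28, 52, 92]
  92 > parent 36 at index 5, swap → [70, 65, 49, 55, 64, 92, 34, 45, 35, 28, 52, 36]
  92 > parent 49 at index 2, swap → [70, 65, 92, 55, 64, 49, 34, 45, 35, 28, 52, 36]
  92 > parent 70 at index 0, swap → [92, 65, 70, 55, 64, 49, 34, 45, 35, 28, 52, 36]
extract-max → returns 92:
  remove root 92; move last element 36 to root → [36, 65, 70, 55, 64, 49, 34, 45, 35, 28, 52]
  36 vs larger child 70 at index 2, swap → [70, 65, 36, 55, 64, 49, 34, 45, 35, 28, 52]
  36 vs larger child 49 at index 5, swap → [70, 65, 49, 55, 64, 36, 34, 45, 35, 28, 52]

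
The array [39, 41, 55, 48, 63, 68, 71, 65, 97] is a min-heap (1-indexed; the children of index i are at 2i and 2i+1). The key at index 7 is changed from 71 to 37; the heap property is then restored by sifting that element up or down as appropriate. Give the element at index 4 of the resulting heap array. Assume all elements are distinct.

set index 7 from 71 to 37 → [39, 41, 55, 48, 63, 68, 37, 65, 97]
37 < parent 55 at index 3, swap → [39, 41, 37, 48, 63, 68, 55, 65, 97]
37 < parent 39 at index 1, swap → [37, 41, 39, 48, 63, 68, 55, 65, 97]
resulting array: [37, 41, 39, 48, 63, 68, 55, 65, 97]

48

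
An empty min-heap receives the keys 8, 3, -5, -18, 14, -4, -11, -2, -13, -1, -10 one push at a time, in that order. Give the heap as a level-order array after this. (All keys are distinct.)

[-18, -13, -11, -5, -10, 3, -4, 8, -2, 14, -1]

Insert 8:
  append 8 at index 0 → [8] (no swap needed)
Insert 3:
  append 3 at index 1 → [8, 3]
  3 < parent 8 at index 0, swap → [3, 8]
Insert -5:
  append -5 at index 2 → [3, 8, -5]
  -5 < parent 3 at index 0, swap → [-5, 8, 3]
Insert -18:
  append -18 at index 3 → [-5, 8, 3, -18]
  -18 < parent 8 at index 1, swap → [-5, -18, 3, 8]
  -18 < parent -5 at index 0, swap → [-18, -5, 3, 8]
Insert 14:
  append 14 at index 4 → [-18, -5, 3, 8, 14] (no swap needed)
Insert -4:
  append -4 at index 5 → [-18, -5, 3, 8, 14, -4]
  -4 < parent 3 at index 2, swap → [-18, -5, -4, 8, 14, 3]
Insert -11:
  append -11 at index 6 → [-18, -5, -4, 8, 14, 3, -11]
  -11 < parent -4 at index 2, swap → [-18, -5, -11, 8, 14, 3, -4]
Insert -2:
  append -2 at index 7 → [-18, -5, -11, 8, 14, 3, -4, -2]
  -2 < parent 8 at index 3, swap → [-18, -5, -11, -2, 14, 3, -4, 8]
Insert -13:
  append -13 at index 8 → [-18, -5, -11, -2, 14, 3, -4, 8, -13]
  -13 < parent -2 at index 3, swap → [-18, -5, -11, -13, 14, 3, -4, 8, -2]
  -13 < parent -5 at index 1, swap → [-18, -13, -11, -5, 14, 3, -4, 8, -2]
Insert -1:
  append -1 at index 9 → [-18, -13, -11, -5, 14, 3, -4, 8, -2, -1]
  -1 < parent 14 at index 4, swap → [-18, -13, -11, -5, -1, 3, -4, 8, -2, 14]
Insert -10:
  append -10 at index 10 → [-18, -13, -11, -5, -1, 3, -4, 8, -2, 14, -10]
  -10 < parent -1 at index 4, swap → [-18, -13, -11, -5, -10, 3, -4, 8, -2, 14, -1]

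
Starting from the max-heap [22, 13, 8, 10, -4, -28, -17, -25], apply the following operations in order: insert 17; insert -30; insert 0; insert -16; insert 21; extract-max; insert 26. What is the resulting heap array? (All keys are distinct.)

[26, 17, 21, 13, 0, 8, -17, -25, 10, -30, -4, -28, -16]

insert 17:
  append 17 at index 8 → [22, 13, 8, 10, -4, -28, -17, -25, 17]
  17 > parent 10 at index 3, swap → [22, 13, 8, 17, -4, -28, -17, -25, 10]
  17 > parent 13 at index 1, swap → [22, 17, 8, 13, -4, -28, -17, -25, 10]
insert -30:
  append -30 at index 9 → [22, 17, 8, 13, -4, -28, -17, -25, 10, -30] (no swap needed)
insert 0:
  append 0 at index 10 → [22, 17, 8, 13, -4, -28, -17, -25, 10, -30, 0]
  0 > parent -4 at index 4, swap → [22, 17, 8, 13, 0, -28, -17, -25, 10, -30, -4]
insert -16:
  append -16 at index 11 → [22, 17, 8, 13, 0, -28, -17, -25, 10, -30, -4, -16]
  -16 > parent -28 at index 5, swap → [22, 17, 8, 13, 0, -16, -17, -25, 10, -30, -4, -28]
insert 21:
  append 21 at index 12 → [22, 17, 8, 13, 0, -16, -17, -25, 10, -30, -4, -28, 21]
  21 > parent -16 at index 5, swap → [22, 17, 8, 13, 0, 21, -17, -25, 10, -30, -4, -28, -16]
  21 > parent 8 at index 2, swap → [22, 17, 21, 13, 0, 8, -17, -25, 10, -30, -4, -28, -16]
extract-max → returns 22:
  remove root 22; move last element -16 to root → [-16, 17, 21, 13, 0, 8, -17, -25, 10, -30, -4, -28]
  -16 vs larger child 21 at index 2, swap → [21, 17, -16, 13, 0, 8, -17, -25, 10, -30, -4, -28]
  -16 vs larger child 8 at index 5, swap → [21, 17, 8, 13, 0, -16, -17, -25, 10, -30, -4, -28]
insert 26:
  append 26 at index 12 → [21, 17, 8, 13, 0, -16, -17, -25, 10, -30, -4, -28, 26]
  26 > parent -16 at index 5, swap → [21, 17, 8, 13, 0, 26, -17, -25, 10, -30, -4, -28, -16]
  26 > parent 8 at index 2, swap → [21, 17, 26, 13, 0, 8, -17, -25, 10, -30, -4, -28, -16]
  26 > parent 21 at index 0, swap → [26, 17, 21, 13, 0, 8, -17, -25, 10, -30, -4, -28, -16]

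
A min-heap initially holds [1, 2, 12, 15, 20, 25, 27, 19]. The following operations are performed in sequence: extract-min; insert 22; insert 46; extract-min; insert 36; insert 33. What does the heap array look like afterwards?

[12, 15, 25, 19, 20, 46, 27, 22, 36, 33]

extract-min → returns 1:
  remove root 1; move last element 19 to root → [19, 2, 12, 15, 20, 25, 27]
  19 vs smaller child 2 at index 1, swap → [2, 19, 12, 15, 20, 25, 27]
  19 vs smaller child 15 at index 3, swap → [2, 15, 12, 19, 20, 25, 27]
insert 22:
  append 22 at index 7 → [2, 15, 12, 19, 20, 25, 27, 22] (no swap needed)
insert 46:
  append 46 at index 8 → [2, 15, 12, 19, 20, 25, 27, 22, 46] (no swap needed)
extract-min → returns 2:
  remove root 2; move last element 46 to root → [46, 15, 12, 19, 20, 25, 27, 22]
  46 vs smaller child 12 at index 2, swap → [12, 15, 46, 19, 20, 25, 27, 22]
  46 vs smaller child 25 at index 5, swap → [12, 15, 25, 19, 20, 46, 27, 22]
insert 36:
  append 36 at index 8 → [12, 15, 25, 19, 20, 46, 27, 22, 36] (no swap needed)
insert 33:
  append 33 at index 9 → [12, 15, 25, 19, 20, 46, 27, 22, 36, 33] (no swap needed)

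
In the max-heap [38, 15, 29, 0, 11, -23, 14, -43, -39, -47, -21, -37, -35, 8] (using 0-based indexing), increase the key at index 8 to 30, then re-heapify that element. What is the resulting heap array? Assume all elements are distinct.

set index 8 from -39 to 30 → [38, 15, 29, 0, 11, -23, 14, -43, 30, -47, -21, -37, -35, 8]
30 > parent 0 at index 3, swap → [38, 15, 29, 30, 11, -23, 14, -43, 0, -47, -21, -37, -35, 8]
30 > parent 15 at index 1, swap → [38, 30, 29, 15, 11, -23, 14, -43, 0, -47, -21, -37, -35, 8]

[38, 30, 29, 15, 11, -23, 14, -43, 0, -47, -21, -37, -35, 8]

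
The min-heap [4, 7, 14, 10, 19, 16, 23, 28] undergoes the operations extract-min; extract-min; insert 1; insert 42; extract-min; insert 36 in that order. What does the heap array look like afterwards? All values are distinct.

[10, 19, 14, 28, 23, 16, 42, 36]

extract-min → returns 4:
  remove root 4; move last element 28 to root → [28, 7, 14, 10, 19, 16, 23]
  28 vs smaller child 7 at index 1, swap → [7, 28, 14, 10, 19, 16, 23]
  28 vs smaller child 10 at index 3, swap → [7, 10, 14, 28, 19, 16, 23]
extract-min → returns 7:
  remove root 7; move last element 23 to root → [23, 10, 14, 28, 19, 16]
  23 vs smaller child 10 at index 1, swap → [10, 23, 14, 28, 19, 16]
  23 vs smaller child 19 at index 4, swap → [10, 19, 14, 28, 23, 16]
insert 1:
  append 1 at index 6 → [10, 19, 14, 28, 23, 16, 1]
  1 < parent 14 at index 2, swap → [10, 19, 1, 28, 23, 16, 14]
  1 < parent 10 at index 0, swap → [1, 19, 10, 28, 23, 16, 14]
insert 42:
  append 42 at index 7 → [1, 19, 10, 28, 23, 16, 14, 42] (no swap needed)
extract-min → returns 1:
  remove root 1; move last element 42 to root → [42, 19, 10, 28, 23, 16, 14]
  42 vs smaller child 10 at index 2, swap → [10, 19, 42, 28, 23, 16, 14]
  42 vs smaller child 14 at index 6, swap → [10, 19, 14, 28, 23, 16, 42]
insert 36:
  append 36 at index 7 → [10, 19, 14, 28, 23, 16, 42, 36] (no swap needed)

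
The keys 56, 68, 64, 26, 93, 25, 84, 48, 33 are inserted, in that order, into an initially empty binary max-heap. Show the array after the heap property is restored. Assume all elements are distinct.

Insert 56:
  append 56 at index 0 → [56] (no swap needed)
Insert 68:
  append 68 at index 1 → [56, 68]
  68 > parent 56 at index 0, swap → [68, 56]
Insert 64:
  append 64 at index 2 → [68, 56, 64] (no swap needed)
Insert 26:
  append 26 at index 3 → [68, 56, 64, 26] (no swap needed)
Insert 93:
  append 93 at index 4 → [68, 56, 64, 26, 93]
  93 > parent 56 at index 1, swap → [68, 93, 64, 26, 56]
  93 > parent 68 at index 0, swap → [93, 68, 64, 26, 56]
Insert 25:
  append 25 at index 5 → [93, 68, 64, 26, 56, 25] (no swap needed)
Insert 84:
  append 84 at index 6 → [93, 68, 64, 26, 56, 25, 84]
  84 > parent 64 at index 2, swap → [93, 68, 84, 26, 56, 25, 64]
Insert 48:
  append 48 at index 7 → [93, 68, 84, 26, 56, 25, 64, 48]
  48 > parent 26 at index 3, swap → [93, 68, 84, 48, 56, 25, 64, 26]
Insert 33:
  append 33 at index 8 → [93, 68, 84, 48, 56, 25, 64, 26, 33] (no swap needed)

[93, 68, 84, 48, 56, 25, 64, 26, 33]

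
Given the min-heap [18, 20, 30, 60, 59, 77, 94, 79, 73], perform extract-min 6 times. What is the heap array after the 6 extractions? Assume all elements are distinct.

extract-min #1 returns 18:
  remove root 18; move last element 73 to root → [73, 20, 30, 60, 59, 77, 94, 79]
  73 vs smaller child 20 at index 1, swap → [20, 73, 30, 60, 59, 77, 94, 79]
  73 vs smaller child 59 at index 4, swap → [20, 59, 30, 60, 73, 77, 94, 79]
extract-min #2 returns 20:
  remove root 20; move last element 79 to root → [79, 59, 30, 60, 73, 77, 94]
  79 vs smaller child 30 at index 2, swap → [30, 59, 79, 60, 73, 77, 94]
  79 vs smaller child 77 at index 5, swap → [30, 59, 77, 60, 73, 79, 94]
extract-min #3 returns 30:
  remove root 30; move last element 94 to root → [94, 59, 77, 60, 73, 79]
  94 vs smaller child 59 at index 1, swap → [59, 94, 77, 60, 73, 79]
  94 vs smaller child 60 at index 3, swap → [59, 60, 77, 94, 73, 79]
extract-min #4 returns 59:
  remove root 59; move last element 79 to root → [79, 60, 77, 94, 73]
  79 vs smaller child 60 at index 1, swap → [60, 79, 77, 94, 73]
  79 vs smaller child 73 at index 4, swap → [60, 73, 77, 94, 79]
extract-min #5 returns 60:
  remove root 60; move last element 79 to root → [79, 73, 77, 94]
  79 vs smaller child 73 at index 1, swap → [73, 79, 77, 94]
extract-min #6 returns 73:
  remove root 73; move last element 94 to root → [94, 79, 77]
  94 vs smaller child 77 at index 2, swap → [77, 79, 94]

[77, 79, 94]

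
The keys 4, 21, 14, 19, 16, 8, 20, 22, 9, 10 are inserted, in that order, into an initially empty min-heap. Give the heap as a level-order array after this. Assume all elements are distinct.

[4, 9, 8, 16, 10, 14, 20, 22, 21, 19]

Insert 4:
  append 4 at index 0 → [4] (no swap needed)
Insert 21:
  append 21 at index 1 → [4, 21] (no swap needed)
Insert 14:
  append 14 at index 2 → [4, 21, 14] (no swap needed)
Insert 19:
  append 19 at index 3 → [4, 21, 14, 19]
  19 < parent 21 at index 1, swap → [4, 19, 14, 21]
Insert 16:
  append 16 at index 4 → [4, 19, 14, 21, 16]
  16 < parent 19 at index 1, swap → [4, 16, 14, 21, 19]
Insert 8:
  append 8 at index 5 → [4, 16, 14, 21, 19, 8]
  8 < parent 14 at index 2, swap → [4, 16, 8, 21, 19, 14]
Insert 20:
  append 20 at index 6 → [4, 16, 8, 21, 19, 14, 20] (no swap needed)
Insert 22:
  append 22 at index 7 → [4, 16, 8, 21, 19, 14, 20, 22] (no swap needed)
Insert 9:
  append 9 at index 8 → [4, 16, 8, 21, 19, 14, 20, 22, 9]
  9 < parent 21 at index 3, swap → [4, 16, 8, 9, 19, 14, 20, 22, 21]
  9 < parent 16 at index 1, swap → [4, 9, 8, 16, 19, 14, 20, 22, 21]
Insert 10:
  append 10 at index 9 → [4, 9, 8, 16, 19, 14, 20, 22, 21, 10]
  10 < parent 19 at index 4, swap → [4, 9, 8, 16, 10, 14, 20, 22, 21, 19]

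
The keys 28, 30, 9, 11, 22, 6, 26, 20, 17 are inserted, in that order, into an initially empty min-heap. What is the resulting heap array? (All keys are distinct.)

Insert 28:
  append 28 at index 0 → [28] (no swap needed)
Insert 30:
  append 30 at index 1 → [28, 30] (no swap needed)
Insert 9:
  append 9 at index 2 → [28, 30, 9]
  9 < parent 28 at index 0, swap → [9, 30, 28]
Insert 11:
  append 11 at index 3 → [9, 30, 28, 11]
  11 < parent 30 at index 1, swap → [9, 11, 28, 30]
Insert 22:
  append 22 at index 4 → [9, 11, 28, 30, 22] (no swap needed)
Insert 6:
  append 6 at index 5 → [9, 11, 28, 30, 22, 6]
  6 < parent 28 at index 2, swap → [9, 11, 6, 30, 22, 28]
  6 < parent 9 at index 0, swap → [6, 11, 9, 30, 22, 28]
Insert 26:
  append 26 at index 6 → [6, 11, 9, 30, 22, 28, 26] (no swap needed)
Insert 20:
  append 20 at index 7 → [6, 11, 9, 30, 22, 28, 26, 20]
  20 < parent 30 at index 3, swap → [6, 11, 9, 20, 22, 28, 26, 30]
Insert 17:
  append 17 at index 8 → [6, 11, 9, 20, 22, 28, 26, 30, 17]
  17 < parent 20 at index 3, swap → [6, 11, 9, 17, 22, 28, 26, 30, 20]

[6, 11, 9, 17, 22, 28, 26, 30, 20]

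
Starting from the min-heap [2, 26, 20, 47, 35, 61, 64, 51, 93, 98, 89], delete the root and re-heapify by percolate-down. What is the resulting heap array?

remove root 2; move last element 89 to root → [89, 26, 20, 47, 35, 61, 64, 51, 93, 98]
89 vs smaller child 20 at index 2, swap → [20, 26, 89, 47, 35, 61, 64, 51, 93, 98]
89 vs smaller child 61 at index 5, swap → [20, 26, 61, 47, 35, 89, 64, 51, 93, 98]

[20, 26, 61, 47, 35, 89, 64, 51, 93, 98]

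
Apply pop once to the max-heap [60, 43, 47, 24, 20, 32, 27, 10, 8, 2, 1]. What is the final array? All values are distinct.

[47, 43, 32, 24, 20, 1, 27, 10, 8, 2]

remove root 60; move last element 1 to root → [1, 43, 47, 24, 20, 32, 27, 10, 8, 2]
1 vs larger child 47 at index 2, swap → [47, 43, 1, 24, 20, 32, 27, 10, 8, 2]
1 vs larger child 32 at index 5, swap → [47, 43, 32, 24, 20, 1, 27, 10, 8, 2]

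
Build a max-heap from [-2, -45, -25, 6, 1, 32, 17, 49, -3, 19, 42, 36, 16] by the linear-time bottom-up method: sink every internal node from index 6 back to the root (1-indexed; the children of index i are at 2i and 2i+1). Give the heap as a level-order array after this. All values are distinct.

[49, 42, 36, 6, 19, 32, 17, -45, -3, -2, 1, -25, 16]

sift down from index 6:
  32 vs larger child 36 at index 12, swap → [-2, -45, -25, 6, 1, 36, 17, 49, -3, 19, 42, 32, 16]
sift down from index 5:
  1 vs larger child 42 at index 11, swap → [-2, -45, -25, 6, 42, 36, 17, 49, -3, 19, 1, 32, 16]
sift down from index 4:
  6 vs larger child 49 at index 8, swap → [-2, -45, -25, 49, 42, 36, 17, 6, -3, 19, 1, 32, 16]
sift down from index 3:
  -25 vs larger child 36 at index 6, swap → [-2, -45, 36, 49, 42, -25, 17, 6, -3, 19, 1, 32, 16]
  -25 vs larger child 32 at index 12, swap → [-2, -45, 36, 49, 42, 32, 17, 6, -3, 19, 1, -25, 16]
sift down from index 2:
  -45 vs larger child 49 at index 4, swap → [-2, 49, 36, -45, 42, 32, 17, 6, -3, 19, 1, -25, 16]
  -45 vs larger child 6 at index 8, swap → [-2, 49, 36, 6, 42, 32, 17, -45, -3, 19, 1, -25, 16]
sift down from index 1:
  -2 vs larger child 49 at index 2, swap → [49, -2, 36, 6, 42, 32, 17, -45, -3, 19, 1, -25, 16]
  -2 vs larger child 42 at index 5, swap → [49, 42, 36, 6, -2, 32, 17, -45, -3, 19, 1, -25, 16]
  -2 vs larger child 19 at index 10, swap → [49, 42, 36, 6, 19, 32, 17, -45, -3, -2, 1, -25, 16]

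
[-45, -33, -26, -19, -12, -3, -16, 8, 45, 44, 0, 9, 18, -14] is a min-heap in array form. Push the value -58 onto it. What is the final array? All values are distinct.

[-58, -33, -45, -19, -12, -3, -26, 8, 45, 44, 0, 9, 18, -14, -16]

append -58 at index 14 → [-45, -33, -26, -19, -12, -3, -16, 8, 45, 44, 0, 9, 18, -14, -58]
-58 < parent -16 at index 6, swap → [-45, -33, -26, -19, -12, -3, -58, 8, 45, 44, 0, 9, 18, -14, -16]
-58 < parent -26 at index 2, swap → [-45, -33, -58, -19, -12, -3, -26, 8, 45, 44, 0, 9, 18, -14, -16]
-58 < parent -45 at index 0, swap → [-58, -33, -45, -19, -12, -3, -26, 8, 45, 44, 0, 9, 18, -14, -16]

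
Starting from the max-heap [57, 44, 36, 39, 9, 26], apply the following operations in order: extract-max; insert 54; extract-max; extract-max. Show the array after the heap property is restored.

[39, 26, 36, 9]

extract-max → returns 57:
  remove root 57; move last element 26 to root → [26, 44, 36, 39, 9]
  26 vs larger child 44 at index 1, swap → [44, 26, 36, 39, 9]
  26 vs larger child 39 at index 3, swap → [44, 39, 36, 26, 9]
insert 54:
  append 54 at index 5 → [44, 39, 36, 26, 9, 54]
  54 > parent 36 at index 2, swap → [44, 39, 54, 26, 9, 36]
  54 > parent 44 at index 0, swap → [54, 39, 44, 26, 9, 36]
extract-max → returns 54:
  remove root 54; move last element 36 to root → [36, 39, 44, 26, 9]
  36 vs larger child 44 at index 2, swap → [44, 39, 36, 26, 9]
extract-max → returns 44:
  remove root 44; move last element 9 to root → [9, 39, 36, 26]
  9 vs larger child 39 at index 1, swap → [39, 9, 36, 26]
  9 vs only child 26 at index 3, swap → [39, 26, 36, 9]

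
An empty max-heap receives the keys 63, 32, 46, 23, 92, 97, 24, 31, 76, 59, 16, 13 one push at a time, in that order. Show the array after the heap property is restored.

[97, 76, 92, 63, 59, 46, 24, 23, 31, 32, 16, 13]

Insert 63:
  append 63 at index 0 → [63] (no swap needed)
Insert 32:
  append 32 at index 1 → [63, 32] (no swap needed)
Insert 46:
  append 46 at index 2 → [63, 32, 46] (no swap needed)
Insert 23:
  append 23 at index 3 → [63, 32, 46, 23] (no swap needed)
Insert 92:
  append 92 at index 4 → [63, 32, 46, 23, 92]
  92 > parent 32 at index 1, swap → [63, 92, 46, 23, 32]
  92 > parent 63 at index 0, swap → [92, 63, 46, 23, 32]
Insert 97:
  append 97 at index 5 → [92, 63, 46, 23, 32, 97]
  97 > parent 46 at index 2, swap → [92, 63, 97, 23, 32, 46]
  97 > parent 92 at index 0, swap → [97, 63, 92, 23, 32, 46]
Insert 24:
  append 24 at index 6 → [97, 63, 92, 23, 32, 46, 24] (no swap needed)
Insert 31:
  append 31 at index 7 → [97, 63, 92, 23, 32, 46, 24, 31]
  31 > parent 23 at index 3, swap → [97, 63, 92, 31, 32, 46, 24, 23]
Insert 76:
  append 76 at index 8 → [97, 63, 92, 31, 32, 46, 24, 23, 76]
  76 > parent 31 at index 3, swap → [97, 63, 92, 76, 32, 46, 24, 23, 31]
  76 > parent 63 at index 1, swap → [97, 76, 92, 63, 32, 46, 24, 23, 31]
Insert 59:
  append 59 at index 9 → [97, 76, 92, 63, 32, 46, 24, 23, 31, 59]
  59 > parent 32 at index 4, swap → [97, 76, 92, 63, 59, 46, 24, 23, 31, 32]
Insert 16:
  append 16 at index 10 → [97, 76, 92, 63, 59, 46, 24, 23, 31, 32, 16] (no swap needed)
Insert 13:
  append 13 at index 11 → [97, 76, 92, 63, 59, 46, 24, 23, 31, 32, 16, 13] (no swap needed)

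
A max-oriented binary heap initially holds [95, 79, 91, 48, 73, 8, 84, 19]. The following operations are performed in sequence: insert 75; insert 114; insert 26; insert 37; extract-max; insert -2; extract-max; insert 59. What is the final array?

[91, 79, 84, 75, 73, 59, -2, 19, 48, 8, 26, 37]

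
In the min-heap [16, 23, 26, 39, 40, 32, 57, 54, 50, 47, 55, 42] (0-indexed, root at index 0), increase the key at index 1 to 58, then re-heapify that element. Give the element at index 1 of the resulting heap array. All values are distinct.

set index 1 from 23 to 58 → [16, 58, 26, 39, 40, 32, 57, 54, 50, 47, 55, 42]
58 vs smaller child 39 at index 3, swap → [16, 39, 26, 58, 40, 32, 57, 54, 50, 47, 55, 42]
58 vs smaller child 50 at index 8, swap → [16, 39, 26, 50, 40, 32, 57, 54, 58, 47, 55, 42]
resulting array: [16, 39, 26, 50, 40, 32, 57, 54, 58, 47, 55, 42]

39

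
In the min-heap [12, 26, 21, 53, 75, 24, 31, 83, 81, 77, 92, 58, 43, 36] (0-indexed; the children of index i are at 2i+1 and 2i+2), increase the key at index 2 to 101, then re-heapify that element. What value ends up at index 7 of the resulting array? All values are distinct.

83

set index 2 from 21 to 101 → [12, 26, 101, 53, 75, 24, 31, 83, 81, 77, 92, 58, 43, 36]
101 vs smaller child 24 at index 5, swap → [12, 26, 24, 53, 75, 101, 31, 83, 81, 77, 92, 58, 43, 36]
101 vs smaller child 43 at index 12, swap → [12, 26, 24, 53, 75, 43, 31, 83, 81, 77, 92, 58, 101, 36]
resulting array: [12, 26, 24, 53, 75, 43, 31, 83, 81, 77, 92, 58, 101, 36]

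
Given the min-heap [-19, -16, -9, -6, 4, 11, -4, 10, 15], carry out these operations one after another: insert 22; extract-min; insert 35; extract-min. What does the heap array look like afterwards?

[-9, -6, -4, 10, 4, 11, 35, 22, 15]

insert 22:
  append 22 at index 9 → [-19, -16, -9, -6, 4, 11, -4, 10, 15, 22] (no swap needed)
extract-min → returns -19:
  remove root -19; move last element 22 to root → [22, -16, -9, -6, 4, 11, -4, 10, 15]
  22 vs smaller child -16 at index 1, swap → [-16, 22, -9, -6, 4, 11, -4, 10, 15]
  22 vs smaller child -6 at index 3, swap → [-16, -6, -9, 22, 4, 11, -4, 10, 15]
  22 vs smaller child 10 at index 7, swap → [-16, -6, -9, 10, 4, 11, -4, 22, 15]
insert 35:
  append 35 at index 9 → [-16, -6, -9, 10, 4, 11, -4, 22, 15, 35] (no swap needed)
extract-min → returns -16:
  remove root -16; move last element 35 to root → [35, -6, -9, 10, 4, 11, -4, 22, 15]
  35 vs smaller child -9 at index 2, swap → [-9, -6, 35, 10, 4, 11, -4, 22, 15]
  35 vs smaller child -4 at index 6, swap → [-9, -6, -4, 10, 4, 11, 35, 22, 15]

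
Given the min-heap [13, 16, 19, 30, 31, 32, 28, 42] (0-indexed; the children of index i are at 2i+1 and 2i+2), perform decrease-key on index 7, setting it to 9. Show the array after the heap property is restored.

set index 7 from 42 to 9 → [13, 16, 19, 30, 31, 32, 28, 9]
9 < parent 30 at index 3, swap → [13, 16, 19, 9, 31, 32, 28, 30]
9 < parent 16 at index 1, swap → [13, 9, 19, 16, 31, 32, 28, 30]
9 < parent 13 at index 0, swap → [9, 13, 19, 16, 31, 32, 28, 30]

[9, 13, 19, 16, 31, 32, 28, 30]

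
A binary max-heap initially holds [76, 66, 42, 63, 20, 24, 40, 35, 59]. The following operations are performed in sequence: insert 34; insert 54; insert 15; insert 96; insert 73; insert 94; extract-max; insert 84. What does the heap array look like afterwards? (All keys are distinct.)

insert 34:
  append 34 at index 9 → [76, 66, 42, 63, 20, 24, 40, 35, 59, 34]
  34 > parent 20 at index 4, swap → [76, 66, 42, 63, 34, 24, 40, 35, 59, 20]
insert 54:
  append 54 at index 10 → [76, 66, 42, 63, 34, 24, 40, 35, 59, 20, 54]
  54 > parent 34 at index 4, swap → [76, 66, 42, 63, 54, 24, 40, 35, 59, 20, 34]
insert 15:
  append 15 at index 11 → [76, 66, 42, 63, 54, 24, 40, 35, 59, 20, 34, 15] (no swap needed)
insert 96:
  append 96 at index 12 → [76, 66, 42, 63, 54, 24, 40, 35, 59, 20, 34, 15, 96]
  96 > parent 24 at index 5, swap → [76, 66, 42, 63, 54, 96, 40, 35, 59, 20, 34, 15, 24]
  96 > parent 42 at index 2, swap → [76, 66, 96, 63, 54, 42, 40, 35, 59, 20, 34, 15, 24]
  96 > parent 76 at index 0, swap → [96, 66, 76, 63, 54, 42, 40, 35, 59, 20, 34, 15, 24]
insert 73:
  append 73 at index 13 → [96, 66, 76, 63, 54, 42, 40, 35, 59, 20, 34, 15, 24, 73]
  73 > parent 40 at index 6, swap → [96, 66, 76, 63, 54, 42, 73, 35, 59, 20, 34, 15, 24, 40]
insert 94:
  append 94 at index 14 → [96, 66, 76, 63, 54, 42, 73, 35, 59, 20, 34, 15, 24, 40, 94]
  94 > parent 73 at index 6, swap → [96, 66, 76, 63, 54, 42, 94, 35, 59, 20, 34, 15, 24, 40, 73]
  94 > parent 76 at index 2, swap → [96, 66, 94, 63, 54, 42, 76, 35, 59, 20, 34, 15, 24, 40, 73]
extract-max → returns 96:
  remove root 96; move last element 73 to root → [73, 66, 94, 63, 54, 42, 76, 35, 59, 20, 34, 15, 24, 40]
  73 vs larger child 94 at index 2, swap → [94, 66, 73, 63, 54, 42, 76, 35, 59, 20, 34, 15, 24, 40]
  73 vs larger child 76 at index 6, swap → [94, 66, 76, 63, 54, 42, 73, 35, 59, 20, 34, 15, 24, 40]
insert 84:
  append 84 at index 14 → [94, 66, 76, 63, 54, 42, 73, 35, 59, 20, 34, 15, 24, 40, 84]
  84 > parent 73 at index 6, swap → [94, 66, 76, 63, 54, 42, 84, 35, 59, 20, 34, 15, 24, 40, 73]
  84 > parent 76 at index 2, swap → [94, 66, 84, 63, 54, 42, 76, 35, 59, 20, 34, 15, 24, 40, 73]

[94, 66, 84, 63, 54, 42, 76, 35, 59, 20, 34, 15, 24, 40, 73]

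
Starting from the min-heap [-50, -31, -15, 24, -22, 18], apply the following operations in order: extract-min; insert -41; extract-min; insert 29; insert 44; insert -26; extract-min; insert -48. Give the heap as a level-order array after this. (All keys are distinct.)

[-48, -26, -15, -22, 18, 29, 44, 24]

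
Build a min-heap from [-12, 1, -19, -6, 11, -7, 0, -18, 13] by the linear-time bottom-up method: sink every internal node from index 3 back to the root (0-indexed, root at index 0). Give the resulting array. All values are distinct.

sift down from index 3:
  -6 vs smaller child -18 at index 7, swap → [-12, 1, -19, -18, 11, -7, 0, -6, 13]
sift down from index 2: already satisfies heap property
sift down from index 1:
  1 vs smaller child -18 at index 3, swap → [-12, -18, -19, 1, 11, -7, 0, -6, 13]
  1 vs smaller child -6 at index 7, swap → [-12, -18, -19, -6, 11, -7, 0, 1, 13]
sift down from index 0:
  -12 vs smaller child -19 at index 2, swap → [-19, -18, -12, -6, 11, -7, 0, 1, 13]

[-19, -18, -12, -6, 11, -7, 0, 1, 13]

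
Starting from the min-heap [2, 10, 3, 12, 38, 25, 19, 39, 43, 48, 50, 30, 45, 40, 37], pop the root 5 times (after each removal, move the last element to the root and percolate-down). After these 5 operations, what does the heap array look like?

[25, 38, 30, 39, 45, 50, 37, 40, 43, 48]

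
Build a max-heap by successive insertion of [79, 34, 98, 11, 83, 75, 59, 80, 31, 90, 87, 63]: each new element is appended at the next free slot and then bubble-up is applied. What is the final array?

Insert 79:
  append 79 at index 0 → [79] (no swap needed)
Insert 34:
  append 34 at index 1 → [79, 34] (no swap needed)
Insert 98:
  append 98 at index 2 → [79, 34, 98]
  98 > parent 79 at index 0, swap → [98, 34, 79]
Insert 11:
  append 11 at index 3 → [98, 34, 79, 11] (no swap needed)
Insert 83:
  append 83 at index 4 → [98, 34, 79, 11, 83]
  83 > parent 34 at index 1, swap → [98, 83, 79, 11, 34]
Insert 75:
  append 75 at index 5 → [98, 83, 79, 11, 34, 75] (no swap needed)
Insert 59:
  append 59 at index 6 → [98, 83, 79, 11, 34, 75, 59] (no swap needed)
Insert 80:
  append 80 at index 7 → [98, 83, 79, 11, 34, 75, 59, 80]
  80 > parent 11 at index 3, swap → [98, 83, 79, 80, 34, 75, 59, 11]
Insert 31:
  append 31 at index 8 → [98, 83, 79, 80, 34, 75, 59, 11, 31] (no swap needed)
Insert 90:
  append 90 at index 9 → [98, 83, 79, 80, 34, 75, 59, 11, 31, 90]
  90 > parent 34 at index 4, swap → [98, 83, 79, 80, 90, 75, 59, 11, 31, 34]
  90 > parent 83 at index 1, swap → [98, 90, 79, 80, 83, 75, 59, 11, 31, 34]
Insert 87:
  append 87 at index 10 → [98, 90, 79, 80, 83, 75, 59, 11, 31, 34, 87]
  87 > parent 83 at index 4, swap → [98, 90, 79, 80, 87, 75, 59, 11, 31, 34, 83]
Insert 63:
  append 63 at index 11 → [98, 90, 79, 80, 87, 75, 59, 11, 31, 34, 83, 63] (no swap needed)

[98, 90, 79, 80, 87, 75, 59, 11, 31, 34, 83, 63]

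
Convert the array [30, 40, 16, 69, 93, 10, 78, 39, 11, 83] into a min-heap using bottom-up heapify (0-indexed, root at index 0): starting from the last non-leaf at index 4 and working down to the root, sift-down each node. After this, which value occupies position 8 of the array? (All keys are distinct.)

69

sift down from index 4:
  93 vs only child 83 at index 9, swap → [30, 40, 16, 69, 83, 10, 78, 39, 11, 93]
sift down from index 3:
  69 vs smaller child 11 at index 8, swap → [30, 40, 16, 11, 83, 10, 78, 39, 69, 93]
sift down from index 2:
  16 vs smaller child 10 at index 5, swap → [30, 40, 10, 11, 83, 16, 78, 39, 69, 93]
sift down from index 1:
  40 vs smaller child 11 at index 3, swap → [30, 11, 10, 40, 83, 16, 78, 39, 69, 93]
  40 vs smaller child 39 at index 7, swap → [30, 11, 10, 39, 83, 16, 78, 40, 69, 93]
sift down from index 0:
  30 vs smaller child 10 at index 2, swap → [10, 11, 30, 39, 83, 16, 78, 40, 69, 93]
  30 vs smaller child 16 at index 5, swap → [10, 11, 16, 39, 83, 30, 78, 40, 69, 93]
resulting array: [10, 11, 16, 39, 83, 30, 78, 40, 69, 93]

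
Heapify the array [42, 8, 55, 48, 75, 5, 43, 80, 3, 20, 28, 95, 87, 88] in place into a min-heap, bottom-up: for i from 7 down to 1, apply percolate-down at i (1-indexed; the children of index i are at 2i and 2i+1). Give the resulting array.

sift down from index 7: already satisfies heap property
sift down from index 6: already satisfies heap property
sift down from index 5:
  75 vs smaller child 20 at index 10, swap → [42, 8, 55, 48, 20, 5, 43, 80, 3, 75, 28, 95, 87, 88]
sift down from index 4:
  48 vs smaller child 3 at index 9, swap → [42, 8, 55, 3, 20, 5, 43, 80, 48, 75, 28, 95, 87, 88]
sift down from index 3:
  55 vs smaller child 5 at index 6, swap → [42, 8, 5, 3, 20, 55, 43, 80, 48, 75, 28, 95, 87, 88]
sift down from index 2:
  8 vs smaller child 3 at index 4, swap → [42, 3, 5, 8, 20, 55, 43, 80, 48, 75, 28, 95, 87, 88]
sift down from index 1:
  42 vs smaller child 3 at index 2, swap → [3, 42, 5, 8, 20, 55, 43, 80, 48, 75, 28, 95, 87, 88]
  42 vs smaller child 8 at index 4, swap → [3, 8, 5, 42, 20, 55, 43, 80, 48, 75, 28, 95, 87, 88]

[3, 8, 5, 42, 20, 55, 43, 80, 48, 75, 28, 95, 87, 88]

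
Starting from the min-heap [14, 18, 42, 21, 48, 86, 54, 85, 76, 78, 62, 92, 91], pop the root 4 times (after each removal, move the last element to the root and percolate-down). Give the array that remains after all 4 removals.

[48, 62, 54, 76, 78, 86, 92, 85, 91]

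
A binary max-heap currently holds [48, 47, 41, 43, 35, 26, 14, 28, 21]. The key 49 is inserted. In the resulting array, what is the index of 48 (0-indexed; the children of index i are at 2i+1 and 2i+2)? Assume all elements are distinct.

append 49 at index 9 → [48, 47, 41, 43, 35, 26, 14, 28, 21, 49]
49 > parent 35 at index 4, swap → [48, 47, 41, 43, 49, 26, 14, 28, 21, 35]
49 > parent 47 at index 1, swap → [48, 49, 41, 43, 47, 26, 14, 28, 21, 35]
49 > parent 48 at index 0, swap → [49, 48, 41, 43, 47, 26, 14, 28, 21, 35]
resulting array: [49, 48, 41, 43, 47, 26, 14, 28, 21, 35]

1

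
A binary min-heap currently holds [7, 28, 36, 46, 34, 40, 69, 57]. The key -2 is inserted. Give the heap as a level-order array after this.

[-2, 7, 36, 28, 34, 40, 69, 57, 46]

append -2 at index 8 → [7, 28, 36, 46, 34, 40, 69, 57, -2]
-2 < parent 46 at index 3, swap → [7, 28, 36, -2, 34, 40, 69, 57, 46]
-2 < parent 28 at index 1, swap → [7, -2, 36, 28, 34, 40, 69, 57, 46]
-2 < parent 7 at index 0, swap → [-2, 7, 36, 28, 34, 40, 69, 57, 46]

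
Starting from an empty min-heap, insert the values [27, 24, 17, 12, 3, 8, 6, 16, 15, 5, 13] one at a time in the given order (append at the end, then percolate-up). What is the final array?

[3, 5, 6, 15, 12, 24, 8, 27, 16, 17, 13]

Insert 27:
  append 27 at index 0 → [27] (no swap needed)
Insert 24:
  append 24 at index 1 → [27, 24]
  24 < parent 27 at index 0, swap → [24, 27]
Insert 17:
  append 17 at index 2 → [24, 27, 17]
  17 < parent 24 at index 0, swap → [17, 27, 24]
Insert 12:
  append 12 at index 3 → [17, 27, 24, 12]
  12 < parent 27 at index 1, swap → [17, 12, 24, 27]
  12 < parent 17 at index 0, swap → [12, 17, 24, 27]
Insert 3:
  append 3 at index 4 → [12, 17, 24, 27, 3]
  3 < parent 17 at index 1, swap → [12, 3, 24, 27, 17]
  3 < parent 12 at index 0, swap → [3, 12, 24, 27, 17]
Insert 8:
  append 8 at index 5 → [3, 12, 24, 27, 17, 8]
  8 < parent 24 at index 2, swap → [3, 12, 8, 27, 17, 24]
Insert 6:
  append 6 at index 6 → [3, 12, 8, 27, 17, 24, 6]
  6 < parent 8 at index 2, swap → [3, 12, 6, 27, 17, 24, 8]
Insert 16:
  append 16 at index 7 → [3, 12, 6, 27, 17, 24, 8, 16]
  16 < parent 27 at index 3, swap → [3, 12, 6, 16, 17, 24, 8, 27]
Insert 15:
  append 15 at index 8 → [3, 12, 6, 16, 17, 24, 8, 27, 15]
  15 < parent 16 at index 3, swap → [3, 12, 6, 15, 17, 24, 8, 27, 16]
Insert 5:
  append 5 at index 9 → [3, 12, 6, 15, 17, 24, 8, 27, 16, 5]
  5 < parent 17 at index 4, swap → [3, 12, 6, 15, 5, 24, 8, 27, 16, 17]
  5 < parent 12 at index 1, swap → [3, 5, 6, 15, 12, 24, 8, 27, 16, 17]
Insert 13:
  append 13 at index 10 → [3, 5, 6, 15, 12, 24, 8, 27, 16, 17, 13] (no swap needed)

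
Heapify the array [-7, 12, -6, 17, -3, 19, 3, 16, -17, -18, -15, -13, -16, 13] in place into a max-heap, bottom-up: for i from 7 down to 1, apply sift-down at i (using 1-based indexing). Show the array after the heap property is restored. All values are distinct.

sift down from index 7:
  3 vs only child 13 at index 14, swap → [-7, 12, -6, 17, -3, 19, 13, 16, -17, -18, -15, -13, -16, 3]
sift down from index 6: already satisfies heap property
sift down from index 5: already satisfies heap property
sift down from index 4: already satisfies heap property
sift down from index 3:
  -6 vs larger child 19 at index 6, swap → [-7, 12, 19, 17, -3, -6, 13, 16, -17, -18, -15, -13, -16, 3]
sift down from index 2:
  12 vs larger child 17 at index 4, swap → [-7, 17, 19, 12, -3, -6, 13, 16, -17, -18, -15, -13, -16, 3]
  12 vs larger child 16 at index 8, swap → [-7, 17, 19, 16, -3, -6, 13, 12, -17, -18, -15, -13, -16, 3]
sift down from index 1:
  -7 vs larger child 19 at index 3, swap → [19, 17, -7, 16, -3, -6, 13, 12, -17, -18, -15, -13, -16, 3]
  -7 vs larger child 13 at index 7, swap → [19, 17, 13, 16, -3, -6, -7, 12, -17, -18, -15, -13, -16, 3]
  -7 vs only child 3 at index 14, swap → [19, 17, 13, 16, -3, -6, 3, 12, -17, -18, -15, -13, -16, -7]

[19, 17, 13, 16, -3, -6, 3, 12, -17, -18, -15, -13, -16, -7]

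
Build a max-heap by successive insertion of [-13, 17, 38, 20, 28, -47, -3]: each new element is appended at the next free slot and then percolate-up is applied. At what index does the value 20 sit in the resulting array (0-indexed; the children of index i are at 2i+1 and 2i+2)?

4

Insert -13:
  append -13 at index 0 → [-13] (no swap needed)
Insert 17:
  append 17 at index 1 → [-13, 17]
  17 > parent -13 at index 0, swap → [17, -13]
Insert 38:
  append 38 at index 2 → [17, -13, 38]
  38 > parent 17 at index 0, swap → [38, -13, 17]
Insert 20:
  append 20 at index 3 → [38, -13, 17, 20]
  20 > parent -13 at index 1, swap → [38, 20, 17, -13]
Insert 28:
  append 28 at index 4 → [38, 20, 17, -13, 28]
  28 > parent 20 at index 1, swap → [38, 28, 17, -13, 20]
Insert -47:
  append -47 at index 5 → [38, 28, 17, -13, 20, -47] (no swap needed)
Insert -3:
  append -3 at index 6 → [38, 28, 17, -13, 20, -47, -3] (no swap needed)
resulting array: [38, 28, 17, -13, 20, -47, -3]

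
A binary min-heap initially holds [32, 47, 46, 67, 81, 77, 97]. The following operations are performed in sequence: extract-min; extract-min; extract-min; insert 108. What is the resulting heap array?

[67, 81, 77, 97, 108]

extract-min → returns 32:
  remove root 32; move last element 97 to root → [97, 47, 46, 67, 81, 77]
  97 vs smaller child 46 at index 2, swap → [46, 47, 97, 67, 81, 77]
  97 vs only child 77 at index 5, swap → [46, 47, 77, 67, 81, 97]
extract-min → returns 46:
  remove root 46; move last element 97 to root → [97, 47, 77, 67, 81]
  97 vs smaller child 47 at index 1, swap → [47, 97, 77, 67, 81]
  97 vs smaller child 67 at index 3, swap → [47, 67, 77, 97, 81]
extract-min → returns 47:
  remove root 47; move last element 81 to root → [81, 67, 77, 97]
  81 vs smaller child 67 at index 1, swap → [67, 81, 77, 97]
insert 108:
  append 108 at index 4 → [67, 81, 77, 97, 108] (no swap needed)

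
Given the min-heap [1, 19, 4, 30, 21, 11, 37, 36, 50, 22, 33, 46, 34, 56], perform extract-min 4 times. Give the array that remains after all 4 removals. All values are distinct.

[21, 22, 34, 30, 33, 46, 37, 36, 50, 56]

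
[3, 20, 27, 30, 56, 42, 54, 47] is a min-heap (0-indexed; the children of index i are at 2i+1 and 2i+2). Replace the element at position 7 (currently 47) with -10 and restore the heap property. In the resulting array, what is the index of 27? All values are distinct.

2

set index 7 from 47 to -10 → [3, 20, 27, 30, 56, 42, 54, -10]
-10 < parent 30 at index 3, swap → [3, 20, 27, -10, 56, 42, 54, 30]
-10 < parent 20 at index 1, swap → [3, -10, 27, 20, 56, 42, 54, 30]
-10 < parent 3 at index 0, swap → [-10, 3, 27, 20, 56, 42, 54, 30]
resulting array: [-10, 3, 27, 20, 56, 42, 54, 30]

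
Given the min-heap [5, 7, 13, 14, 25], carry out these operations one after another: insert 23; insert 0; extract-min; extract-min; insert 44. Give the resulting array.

[7, 14, 13, 23, 25, 44]

insert 23:
  append 23 at index 5 → [5, 7, 13, 14, 25, 23] (no swap needed)
insert 0:
  append 0 at index 6 → [5, 7, 13, 14, 25, 23, 0]
  0 < parent 13 at index 2, swap → [5, 7, 0, 14, 25, 23, 13]
  0 < parent 5 at index 0, swap → [0, 7, 5, 14, 25, 23, 13]
extract-min → returns 0:
  remove root 0; move last element 13 to root → [13, 7, 5, 14, 25, 23]
  13 vs smaller child 5 at index 2, swap → [5, 7, 13, 14, 25, 23]
extract-min → returns 5:
  remove root 5; move last element 23 to root → [23, 7, 13, 14, 25]
  23 vs smaller child 7 at index 1, swap → [7, 23, 13, 14, 25]
  23 vs smaller child 14 at index 3, swap → [7, 14, 13, 23, 25]
insert 44:
  append 44 at index 5 → [7, 14, 13, 23, 25, 44] (no swap needed)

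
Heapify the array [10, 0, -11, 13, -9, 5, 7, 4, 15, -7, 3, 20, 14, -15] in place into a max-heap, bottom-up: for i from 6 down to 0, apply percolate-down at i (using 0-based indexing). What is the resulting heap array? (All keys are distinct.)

[20, 15, 14, 13, 3, 10, 7, 4, 0, -7, -9, 5, -11, -15]

sift down from index 6: already satisfies heap property
sift down from index 5:
  5 vs larger child 20 at index 11, swap → [10, 0, -11, 13, -9, 20, 7, 4, 15, -7, 3, 5, 14, -15]
sift down from index 4:
  -9 vs larger child 3 at index 10, swap → [10, 0, -11, 13, 3, 20, 7, 4, 15, -7, -9, 5, 14, -15]
sift down from index 3:
  13 vs larger child 15 at index 8, swap → [10, 0, -11, 15, 3, 20, 7, 4, 13, -7, -9, 5, 14, -15]
sift down from index 2:
  -11 vs larger child 20 at index 5, swap → [10, 0, 20, 15, 3, -11, 7, 4, 13, -7, -9, 5, 14, -15]
  -11 vs larger child 14 at index 12, swap → [10, 0, 20, 15, 3, 14, 7, 4, 13, -7, -9, 5, -11, -15]
sift down from index 1:
  0 vs larger child 15 at index 3, swap → [10, 15, 20, 0, 3, 14, 7, 4, 13, -7, -9, 5, -11, -15]
  0 vs larger child 13 at index 8, swap → [10, 15, 20, 13, 3, 14, 7, 4, 0, -7, -9, 5, -11, -15]
sift down from index 0:
  10 vs larger child 20 at index 2, swap → [20, 15, 10, 13, 3, 14, 7, 4, 0, -7, -9, 5, -11, -15]
  10 vs larger child 14 at index 5, swap → [20, 15, 14, 13, 3, 10, 7, 4, 0, -7, -9, 5, -11, -15]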